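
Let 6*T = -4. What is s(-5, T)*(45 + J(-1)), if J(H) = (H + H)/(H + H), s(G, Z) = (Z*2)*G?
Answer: 920/3 ≈ 306.67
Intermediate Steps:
T = -2/3 (T = (1/6)*(-4) = -2/3 ≈ -0.66667)
s(G, Z) = 2*G*Z (s(G, Z) = (2*Z)*G = 2*G*Z)
J(H) = 1 (J(H) = (2*H)/((2*H)) = (2*H)*(1/(2*H)) = 1)
s(-5, T)*(45 + J(-1)) = (2*(-5)*(-2/3))*(45 + 1) = (20/3)*46 = 920/3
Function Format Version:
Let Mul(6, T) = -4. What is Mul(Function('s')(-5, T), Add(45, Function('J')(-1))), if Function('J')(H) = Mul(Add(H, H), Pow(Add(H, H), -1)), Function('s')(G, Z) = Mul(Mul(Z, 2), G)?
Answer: Rational(920, 3) ≈ 306.67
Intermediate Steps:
T = Rational(-2, 3) (T = Mul(Rational(1, 6), -4) = Rational(-2, 3) ≈ -0.66667)
Function('s')(G, Z) = Mul(2, G, Z) (Function('s')(G, Z) = Mul(Mul(2, Z), G) = Mul(2, G, Z))
Function('J')(H) = 1 (Function('J')(H) = Mul(Mul(2, H), Pow(Mul(2, H), -1)) = Mul(Mul(2, H), Mul(Rational(1, 2), Pow(H, -1))) = 1)
Mul(Function('s')(-5, T), Add(45, Function('J')(-1))) = Mul(Mul(2, -5, Rational(-2, 3)), Add(45, 1)) = Mul(Rational(20, 3), 46) = Rational(920, 3)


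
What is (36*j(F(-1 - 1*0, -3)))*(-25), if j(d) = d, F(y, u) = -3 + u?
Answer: 5400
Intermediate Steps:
(36*j(F(-1 - 1*0, -3)))*(-25) = (36*(-3 - 3))*(-25) = (36*(-6))*(-25) = -216*(-25) = 5400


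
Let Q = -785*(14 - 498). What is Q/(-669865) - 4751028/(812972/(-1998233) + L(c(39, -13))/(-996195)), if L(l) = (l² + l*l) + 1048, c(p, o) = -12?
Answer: 316763654233543053037519/27214882706842411 ≈ 1.1639e+7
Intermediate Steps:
L(l) = 1048 + 2*l² (L(l) = (l² + l²) + 1048 = 2*l² + 1048 = 1048 + 2*l²)
Q = 379940 (Q = -785*(-484) = 379940)
Q/(-669865) - 4751028/(812972/(-1998233) + L(c(39, -13))/(-996195)) = 379940/(-669865) - 4751028/(812972/(-1998233) + (1048 + 2*(-12)²)/(-996195)) = 379940*(-1/669865) - 4751028/(812972*(-1/1998233) + (1048 + 2*144)*(-1/996195)) = -75988/133973 - 4751028/(-812972/1998233 + (1048 + 288)*(-1/996195)) = -75988/133973 - 4751028/(-812972/1998233 + 1336*(-1/996195)) = -75988/133973 - 4751028/(-812972/1998233 - 1336/996195) = -75988/133973 - 4751028/(-812548280828/1990629723435) = -75988/133973 - 4751028*(-1990629723435/812548280828) = -75988/133973 + 2364384388417985295/203137070207 = 316763654233543053037519/27214882706842411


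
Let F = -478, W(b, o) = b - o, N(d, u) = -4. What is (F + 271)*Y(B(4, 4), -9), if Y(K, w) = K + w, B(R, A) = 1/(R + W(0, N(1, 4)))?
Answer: 14697/8 ≈ 1837.1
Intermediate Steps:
B(R, A) = 1/(4 + R) (B(R, A) = 1/(R + (0 - 1*(-4))) = 1/(R + (0 + 4)) = 1/(R + 4) = 1/(4 + R))
(F + 271)*Y(B(4, 4), -9) = (-478 + 271)*(1/(4 + 4) - 9) = -207*(1/8 - 9) = -207*(⅛ - 9) = -207*(-71/8) = 14697/8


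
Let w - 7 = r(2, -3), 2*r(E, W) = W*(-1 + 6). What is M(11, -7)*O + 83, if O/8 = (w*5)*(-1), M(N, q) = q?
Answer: -57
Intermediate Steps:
r(E, W) = 5*W/2 (r(E, W) = (W*(-1 + 6))/2 = (W*5)/2 = (5*W)/2 = 5*W/2)
w = -½ (w = 7 + (5/2)*(-3) = 7 - 15/2 = -½ ≈ -0.50000)
O = 20 (O = 8*(-½*5*(-1)) = 8*(-5/2*(-1)) = 8*(5/2) = 20)
M(11, -7)*O + 83 = -7*20 + 83 = -140 + 83 = -57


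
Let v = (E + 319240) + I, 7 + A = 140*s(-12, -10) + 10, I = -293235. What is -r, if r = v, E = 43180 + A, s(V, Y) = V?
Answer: -67508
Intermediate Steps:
A = -1677 (A = -7 + (140*(-12) + 10) = -7 + (-1680 + 10) = -7 - 1670 = -1677)
E = 41503 (E = 43180 - 1677 = 41503)
v = 67508 (v = (41503 + 319240) - 293235 = 360743 - 293235 = 67508)
r = 67508
-r = -1*67508 = -67508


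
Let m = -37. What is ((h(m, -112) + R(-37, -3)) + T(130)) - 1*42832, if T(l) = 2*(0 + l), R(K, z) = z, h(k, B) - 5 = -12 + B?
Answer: -42694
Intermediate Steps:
h(k, B) = -7 + B (h(k, B) = 5 + (-12 + B) = -7 + B)
T(l) = 2*l
((h(m, -112) + R(-37, -3)) + T(130)) - 1*42832 = (((-7 - 112) - 3) + 2*130) - 1*42832 = ((-119 - 3) + 260) - 42832 = (-122 + 260) - 42832 = 138 - 42832 = -42694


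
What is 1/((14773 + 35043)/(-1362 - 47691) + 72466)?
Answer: 49053/3554624882 ≈ 1.3800e-5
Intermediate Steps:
1/((14773 + 35043)/(-1362 - 47691) + 72466) = 1/(49816/(-49053) + 72466) = 1/(49816*(-1/49053) + 72466) = 1/(-49816/49053 + 72466) = 1/(3554624882/49053) = 49053/3554624882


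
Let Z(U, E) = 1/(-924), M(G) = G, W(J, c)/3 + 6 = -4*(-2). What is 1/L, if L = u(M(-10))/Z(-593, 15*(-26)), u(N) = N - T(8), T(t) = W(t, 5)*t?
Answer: 1/53592 ≈ 1.8660e-5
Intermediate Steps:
W(J, c) = 6 (W(J, c) = -18 + 3*(-4*(-2)) = -18 + 3*8 = -18 + 24 = 6)
T(t) = 6*t
Z(U, E) = -1/924
u(N) = -48 + N (u(N) = N - 6*8 = N - 1*48 = N - 48 = -48 + N)
L = 53592 (L = (-48 - 10)/(-1/924) = -58*(-924) = 53592)
1/L = 1/53592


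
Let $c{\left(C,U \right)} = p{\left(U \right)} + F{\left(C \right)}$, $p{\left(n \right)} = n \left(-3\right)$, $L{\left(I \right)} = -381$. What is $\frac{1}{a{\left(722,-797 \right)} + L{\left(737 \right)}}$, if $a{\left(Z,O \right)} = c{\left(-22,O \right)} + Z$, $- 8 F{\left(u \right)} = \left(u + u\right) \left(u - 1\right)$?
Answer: $\frac{2}{5211} \approx 0.0003838$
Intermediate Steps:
$F{\left(u \right)} = - \frac{u \left(-1 + u\right)}{4}$ ($F{\left(u \right)} = - \frac{\left(u + u\right) \left(u - 1\right)}{8} = - \frac{2 u \left(-1 + u\right)}{8} = - \frac{u \left(-1 + u\right)}{4}$)
$p{\left(n \right)} = - 3 n$
$c{\left(C,U \right)} = - 3 U + \frac{C \left(1 - C\right)}{4}$
$a{\left(Z,O \right)} = - \frac{253}{2} + Z - 3 O$ ($a{\left(Z,O \right)} = \left(- 3 O - \frac{\left(-22\right)^{2}}{4} + \frac{1}{4} \left(-22\right)\right) + Z = \left(- 3 O - 121 - \frac{11}{2}\right) + Z = \left(- \frac{253}{2} - 3 O\right) + Z = - \frac{253}{2} + Z - 3 O$)
$\frac{1}{a{\left(722,-797 \right)} + L{\left(737 \right)}} = \frac{1}{\left(- \frac{253}{2} + 722 - -2391\right) - 381} = \frac{1}{\left(- \frac{253}{2} + 722 + 2391\right) - 381} = \frac{1}{\frac{5973}{2} - 381} = \frac{1}{\frac{5211}{2}} = \frac{2}{5211}$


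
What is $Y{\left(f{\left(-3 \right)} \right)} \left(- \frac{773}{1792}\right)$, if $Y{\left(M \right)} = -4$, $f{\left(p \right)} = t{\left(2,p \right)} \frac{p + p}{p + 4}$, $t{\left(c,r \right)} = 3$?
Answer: $\frac{773}{448} \approx 1.7254$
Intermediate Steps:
$f{\left(p \right)} = \frac{6 p}{4 + p}$ ($f{\left(p \right)} = 3 \frac{p + p}{p + 4} = 3 \frac{2 p}{4 + p} = \frac{6 p}{4 + p}$)
$Y{\left(f{\left(-3 \right)} \right)} \left(- \frac{773}{1792}\right) = - 4 \left(- \frac{773}{1792}\right) = - 4 \left(\left(-773\right) \frac{1}{1792}\right) = \left(-4\right) \left(- \frac{773}{1792}\right) = \frac{773}{448}$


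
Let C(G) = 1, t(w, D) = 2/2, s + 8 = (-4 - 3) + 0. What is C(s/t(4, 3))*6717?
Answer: 6717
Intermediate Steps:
s = -15 (s = -8 + ((-4 - 3) + 0) = -8 + (-7 + 0) = -8 - 7 = -15)
t(w, D) = 1 (t(w, D) = 2*(½) = 1)
C(s/t(4, 3))*6717 = 1*6717 = 6717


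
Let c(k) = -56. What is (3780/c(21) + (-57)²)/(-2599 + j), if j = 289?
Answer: -303/220 ≈ -1.3773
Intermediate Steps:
(3780/c(21) + (-57)²)/(-2599 + j) = (3780/(-56) + (-57)²)/(-2599 + 289) = (3780*(-1/56) + 3249)/(-2310) = (-135/2 + 3249)*(-1/2310) = (6363/2)*(-1/2310) = -303/220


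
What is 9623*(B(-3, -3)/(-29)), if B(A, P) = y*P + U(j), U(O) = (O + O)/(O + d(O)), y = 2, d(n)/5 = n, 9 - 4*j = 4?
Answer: 163591/87 ≈ 1880.4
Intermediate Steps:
j = 5/4 (j = 9/4 - ¼*4 = 9/4 - 1 = 5/4 ≈ 1.2500)
d(n) = 5*n
U(O) = ⅓ (U(O) = (O + O)/(O + 5*O) = (2*O)/((6*O)) = (2*O)*(1/(6*O)) = ⅓)
B(A, P) = ⅓ + 2*P (B(A, P) = 2*P + ⅓ = ⅓ + 2*P)
9623*(B(-3, -3)/(-29)) = 9623*((⅓ + 2*(-3))/(-29)) = 9623*((⅓ - 6)*(-1/29)) = 9623*(-17/3*(-1/29)) = 9623*(17/87) = 163591/87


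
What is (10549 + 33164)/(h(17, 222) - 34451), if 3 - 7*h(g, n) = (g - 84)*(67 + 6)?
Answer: -305991/236263 ≈ -1.2951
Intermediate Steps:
h(g, n) = 6135/7 - 73*g/7 (h(g, n) = 3/7 - (g - 84)*(67 + 6)/7 = 3/7 - (-84 + g)*73/7 = 3/7 - (-6132 + 73*g)/7 = 3/7 + (876 - 73*g/7) = 6135/7 - 73*g/7)
(10549 + 33164)/(h(17, 222) - 34451) = (10549 + 33164)/((6135/7 - 73/7*17) - 34451) = 43713/((6135/7 - 1241/7) - 34451) = 43713/(4894/7 - 34451) = 43713/(-236263/7) = 43713*(-7/236263) = -305991/236263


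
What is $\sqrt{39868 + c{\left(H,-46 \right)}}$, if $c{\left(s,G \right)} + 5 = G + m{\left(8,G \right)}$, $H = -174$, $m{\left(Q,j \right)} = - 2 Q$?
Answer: $\sqrt{39801} \approx 199.5$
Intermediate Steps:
$c{\left(s,G \right)} = -21 + G$ ($c{\left(s,G \right)} = -5 + \left(G - 16\right) = -5 + \left(-16 + G\right) = -21 + G$)
$\sqrt{39868 + c{\left(H,-46 \right)}} = \sqrt{39868 - 67} = \sqrt{39801}$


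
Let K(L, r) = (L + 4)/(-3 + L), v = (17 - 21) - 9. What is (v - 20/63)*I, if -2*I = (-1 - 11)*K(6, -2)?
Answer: -16780/63 ≈ -266.35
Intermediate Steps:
v = -13 (v = -4 - 9 = -13)
K(L, r) = (4 + L)/(-3 + L)
I = 20 (I = -(-1 - 11)*(4 + 6)/(-3 + 6)/2 = -(-6)*10/3 = -½*(-40) = 20)
(v - 20/63)*I = (-13 - 20/63)*20 = -839/63*20 = -16780/63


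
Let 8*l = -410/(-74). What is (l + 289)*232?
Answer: 2486721/37 ≈ 67209.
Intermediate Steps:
l = 205/296 (l = (-410/(-74))/8 = (-410*(-1/74))/8 = (⅛)*(205/37) = 205/296 ≈ 0.69257)
(l + 289)*232 = (205/296 + 289)*232 = (85749/296)*232 = 2486721/37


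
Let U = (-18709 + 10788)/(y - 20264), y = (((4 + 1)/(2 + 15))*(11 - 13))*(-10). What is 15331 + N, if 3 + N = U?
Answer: 5278913921/344388 ≈ 15328.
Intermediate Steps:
y = 100/17 (y = ((5/17)*(-2))*(-10) = -10/17*(-10) = 100/17 ≈ 5.8824)
U = 134657/344388 (U = (-18709 + 10788)/(100/17 - 20264) = -7921/(-344388/17) = -7921*(-17/344388) = 134657/344388 ≈ 0.39100)
N = -898507/344388 (N = -3 + 134657/344388 = -898507/344388 ≈ -2.6090)
15331 + N = 15331 - 898507/344388 = 5278913921/344388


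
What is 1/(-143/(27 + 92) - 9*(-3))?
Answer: 119/3070 ≈ 0.038762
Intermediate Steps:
1/(-143/(27 + 92) - 9*(-3)) = 1/(-143/119 + 27) = 1/(3070/119) = 119/3070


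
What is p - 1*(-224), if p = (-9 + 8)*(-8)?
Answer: 232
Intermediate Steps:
p = 8 (p = -1*(-8) = 8)
p - 1*(-224) = 8 - 1*(-224) = 8 + 224 = 232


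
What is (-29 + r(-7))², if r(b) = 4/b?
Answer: 42849/49 ≈ 874.47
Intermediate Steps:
(-29 + r(-7))² = (-29 + 4/(-7))² = (-29 + 4*(-⅐))² = (-29 - 4/7)² = (-207/7)² = 42849/49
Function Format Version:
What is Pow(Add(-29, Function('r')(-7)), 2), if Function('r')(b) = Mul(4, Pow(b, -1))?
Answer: Rational(42849, 49) ≈ 874.47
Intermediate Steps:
Pow(Add(-29, Function('r')(-7)), 2) = Pow(Add(-29, Mul(4, Pow(-7, -1))), 2) = Pow(Add(-29, Mul(4, Rational(-1, 7))), 2) = Pow(Add(-29, Rational(-4, 7)), 2) = Pow(Rational(-207, 7), 2) = Rational(42849, 49)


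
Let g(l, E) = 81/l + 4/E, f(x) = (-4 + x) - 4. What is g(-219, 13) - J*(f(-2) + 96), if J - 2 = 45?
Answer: -3835917/949 ≈ -4042.1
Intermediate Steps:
f(x) = -8 + x
J = 47 (J = 2 + 45 = 47)
g(l, E) = 4/E + 81/l
g(-219, 13) - J*(f(-2) + 96) = (4/13 + 81/(-219)) - 47*((-8 - 2) + 96) = (4*(1/13) + 81*(-1/219)) - 47*(-10 + 96) = (4/13 - 27/73) - 47*86 = -59/949 - 1*4042 = -59/949 - 4042 = -3835917/949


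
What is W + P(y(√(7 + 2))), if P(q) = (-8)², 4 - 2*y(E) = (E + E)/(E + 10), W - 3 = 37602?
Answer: 37669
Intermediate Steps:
W = 37605 (W = 3 + 37602 = 37605)
y(E) = 2 - E/(10 + E) (y(E) = 2 - (E + E)/(2*(E + 10)) = 2 - 2*E/(2*(10 + E)) = 2 - E/(10 + E))
P(q) = 64
W + P(y(√(7 + 2))) = 37605 + 64 = 37669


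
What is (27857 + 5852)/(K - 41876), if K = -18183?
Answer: -33709/60059 ≈ -0.56126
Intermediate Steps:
(27857 + 5852)/(K - 41876) = (27857 + 5852)/(-18183 - 41876) = 33709/(-60059) = 33709*(-1/60059) = -33709/60059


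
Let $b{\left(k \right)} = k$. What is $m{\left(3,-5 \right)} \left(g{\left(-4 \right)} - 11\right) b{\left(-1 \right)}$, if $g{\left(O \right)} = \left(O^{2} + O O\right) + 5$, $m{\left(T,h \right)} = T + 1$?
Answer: $-104$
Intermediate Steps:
$m{\left(T,h \right)} = 1 + T$
$g{\left(O \right)} = 5 + 2 O^{2}$ ($g{\left(O \right)} = \left(O^{2} + O^{2}\right) + 5 = 2 O^{2} + 5 = 5 + 2 O^{2}$)
$m{\left(3,-5 \right)} \left(g{\left(-4 \right)} - 11\right) b{\left(-1 \right)} = \left(1 + 3\right) \left(\left(5 + 2 \left(-4\right)^{2}\right) - 11\right) \left(-1\right) = 4 \left(\left(5 + 2 \cdot 16\right) - 11\right) \left(-1\right) = 4 \left(\left(5 + 32\right) - 11\right) \left(-1\right) = 4 \left(37 - 11\right) \left(-1\right) = 4 \cdot 26 \left(-1\right) = 104 \left(-1\right) = -104$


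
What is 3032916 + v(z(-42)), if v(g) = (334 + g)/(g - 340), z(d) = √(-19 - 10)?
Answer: 350692930633/115629 - 674*I*√29/115629 ≈ 3.0329e+6 - 0.03139*I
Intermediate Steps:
z(d) = I*√29 (z(d) = √(-29) = I*√29)
v(g) = (334 + g)/(-340 + g)
3032916 + v(z(-42)) = 3032916 + (334 + I*√29)/(-340 + I*√29)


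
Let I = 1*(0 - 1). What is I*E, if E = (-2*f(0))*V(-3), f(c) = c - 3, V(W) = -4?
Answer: 24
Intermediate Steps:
f(c) = -3 + c
I = -1 (I = 1*(-1) = -1)
E = -24 (E = -2*(-3 + 0)*(-4) = -2*(-3)*(-4) = 6*(-4) = -24)
I*E = -1*(-24) = 24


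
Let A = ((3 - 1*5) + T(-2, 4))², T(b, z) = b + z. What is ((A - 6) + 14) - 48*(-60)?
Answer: 2888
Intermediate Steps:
A = 0 (A = ((3 - 1*5) + (-2 + 4))² = ((3 - 5) + 2)² = (-2 + 2)² = 0² = 0)
((A - 6) + 14) - 48*(-60) = ((0 - 6) + 14) - 48*(-60) = (-6 + 14) + 2880 = 8 + 2880 = 2888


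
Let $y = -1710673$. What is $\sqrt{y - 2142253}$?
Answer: $i \sqrt{3852926} \approx 1962.9 i$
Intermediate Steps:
$\sqrt{y - 2142253} = \sqrt{-1710673 - 2142253} = \sqrt{-3852926} = i \sqrt{3852926}$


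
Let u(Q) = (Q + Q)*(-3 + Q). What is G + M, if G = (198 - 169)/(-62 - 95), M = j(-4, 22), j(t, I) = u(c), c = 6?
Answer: 5623/157 ≈ 35.815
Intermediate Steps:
u(Q) = 2*Q*(-3 + Q) (u(Q) = (2*Q)*(-3 + Q) = 2*Q*(-3 + Q))
j(t, I) = 36 (j(t, I) = 2*6*(-3 + 6) = 2*6*3 = 36)
M = 36
G = -29/157 (G = 29/(-157) = 29*(-1/157) = -29/157 ≈ -0.18471)
G + M = -29/157 + 36 = 5623/157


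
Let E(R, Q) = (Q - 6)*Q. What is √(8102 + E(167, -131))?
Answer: √26049 ≈ 161.40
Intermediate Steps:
E(R, Q) = Q*(-6 + Q) (E(R, Q) = (-6 + Q)*Q = Q*(-6 + Q))
√(8102 + E(167, -131)) = √(8102 - 131*(-6 - 131)) = √(8102 - 131*(-137)) = √(8102 + 17947) = √26049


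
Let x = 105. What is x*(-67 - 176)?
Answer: -25515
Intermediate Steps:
x*(-67 - 176) = 105*(-67 - 176) = 105*(-243) = -25515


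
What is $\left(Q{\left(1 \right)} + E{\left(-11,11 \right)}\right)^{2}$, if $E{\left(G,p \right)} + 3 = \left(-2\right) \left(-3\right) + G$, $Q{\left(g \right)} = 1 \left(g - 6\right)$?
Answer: $169$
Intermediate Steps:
$Q{\left(g \right)} = -6 + g$ ($Q{\left(g \right)} = 1 \left(-6 + g\right) = -6 + g$)
$E{\left(G,p \right)} = 3 + G$ ($E{\left(G,p \right)} = -3 + \left(\left(-2\right) \left(-3\right) + G\right) = -3 + \left(6 + G\right) = 3 + G$)
$\left(Q{\left(1 \right)} + E{\left(-11,11 \right)}\right)^{2} = \left(\left(-6 + 1\right) + \left(3 - 11\right)\right)^{2} = \left(-5 - 8\right)^{2} = \left(-13\right)^{2} = 169$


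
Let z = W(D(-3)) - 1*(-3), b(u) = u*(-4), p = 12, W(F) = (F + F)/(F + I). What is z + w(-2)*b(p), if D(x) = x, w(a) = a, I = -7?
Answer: 498/5 ≈ 99.600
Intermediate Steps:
W(F) = 2*F/(-7 + F) (W(F) = (F + F)/(F - 7) = (2*F)/(-7 + F) = 2*F/(-7 + F))
b(u) = -4*u
z = 18/5 (z = 2*(-3)/(-7 - 3) - 1*(-3) = 2*(-3)/(-10) + 3 = 2*(-3)*(-⅒) + 3 = ⅗ + 3 = 18/5 ≈ 3.6000)
z + w(-2)*b(p) = 18/5 - (-8)*12 = 18/5 - 2*(-48) = 18/5 + 96 = 498/5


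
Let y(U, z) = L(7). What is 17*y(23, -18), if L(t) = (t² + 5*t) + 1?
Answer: 1445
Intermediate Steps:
L(t) = 1 + t² + 5*t
y(U, z) = 85 (y(U, z) = 1 + 7² + 5*7 = 1 + 49 + 35 = 85)
17*y(23, -18) = 17*85 = 1445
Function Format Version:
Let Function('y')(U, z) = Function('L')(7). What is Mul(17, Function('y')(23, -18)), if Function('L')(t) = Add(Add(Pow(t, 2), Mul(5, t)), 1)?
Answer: 1445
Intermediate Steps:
Function('L')(t) = Add(1, Pow(t, 2), Mul(5, t))
Function('y')(U, z) = 85 (Function('y')(U, z) = Add(1, Pow(7, 2), Mul(5, 7)) = Add(1, 49, 35) = 85)
Mul(17, Function('y')(23, -18)) = Mul(17, 85) = 1445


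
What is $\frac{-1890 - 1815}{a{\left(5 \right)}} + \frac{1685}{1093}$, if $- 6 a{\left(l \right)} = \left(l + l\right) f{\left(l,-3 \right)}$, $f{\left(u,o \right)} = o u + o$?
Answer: $- \frac{266601}{2186} \approx -121.96$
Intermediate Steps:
$f{\left(u,o \right)} = o + o u$
$a{\left(l \right)} = - \frac{l \left(-3 - 3 l\right)}{3}$ ($a{\left(l \right)} = - \frac{\left(l + l\right) \left(- 3 \left(1 + l\right)\right)}{6} = - \frac{2 l \left(-3 - 3 l\right)}{6} = - \frac{l \left(-3 - 3 l\right)}{3}$)
$\frac{-1890 - 1815}{a{\left(5 \right)}} + \frac{1685}{1093} = \frac{-1890 - 1815}{5 \left(1 + 5\right)} + \frac{1685}{1093} = \frac{-1890 - 1815}{5 \cdot 6} + 1685 \cdot \frac{1}{1093} = - \frac{3705}{30} + \frac{1685}{1093} = \left(-3705\right) \frac{1}{30} + \frac{1685}{1093} = - \frac{247}{2} + \frac{1685}{1093} = - \frac{266601}{2186}$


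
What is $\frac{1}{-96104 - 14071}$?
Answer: $- \frac{1}{110175} \approx -9.0765 \cdot 10^{-6}$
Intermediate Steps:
$\frac{1}{-96104 - 14071} = \frac{1}{-110175} = - \frac{1}{110175}$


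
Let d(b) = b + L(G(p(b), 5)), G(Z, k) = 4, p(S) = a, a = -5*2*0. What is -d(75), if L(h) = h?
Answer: -79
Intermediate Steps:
a = 0 (a = -10*0 = 0)
p(S) = 0
d(b) = 4 + b (d(b) = b + 4 = 4 + b)
-d(75) = -(4 + 75) = -1*79 = -79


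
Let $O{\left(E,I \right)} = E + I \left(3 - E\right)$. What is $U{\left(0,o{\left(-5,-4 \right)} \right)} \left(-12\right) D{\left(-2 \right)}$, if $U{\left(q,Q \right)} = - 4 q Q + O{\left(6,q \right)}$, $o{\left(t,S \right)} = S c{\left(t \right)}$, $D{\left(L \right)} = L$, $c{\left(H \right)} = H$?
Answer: $144$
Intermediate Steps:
$o{\left(t,S \right)} = S t$
$U{\left(q,Q \right)} = 6 - 3 q - 4 Q q$ ($U{\left(q,Q \right)} = - 4 q Q + \left(6 + 3 q - 6 q\right) = - 4 Q q + \left(6 + 3 q - 6 q\right) = - 4 Q q - \left(-6 + 3 q\right) = 6 - 3 q - 4 Q q$)
$U{\left(0,o{\left(-5,-4 \right)} \right)} \left(-12\right) D{\left(-2 \right)} = \left(6 - 0 - 4 \left(\left(-4\right) \left(-5\right)\right) 0\right) \left(-12\right) \left(-2\right) = \left(6 + 0 - 80 \cdot 0\right) \left(-12\right) \left(-2\right) = \left(6 + 0 + 0\right) \left(-12\right) \left(-2\right) = 6 \left(-12\right) \left(-2\right) = \left(-72\right) \left(-2\right) = 144$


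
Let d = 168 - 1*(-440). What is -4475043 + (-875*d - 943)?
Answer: -5007986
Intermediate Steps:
d = 608 (d = 168 + 440 = 608)
-4475043 + (-875*d - 943) = -4475043 + (-875*608 - 943) = -4475043 + (-532000 - 943) = -4475043 - 532943 = -5007986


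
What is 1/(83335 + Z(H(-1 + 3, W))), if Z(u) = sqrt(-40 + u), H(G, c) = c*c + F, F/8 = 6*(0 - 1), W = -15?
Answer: 83335/6944722088 - sqrt(137)/6944722088 ≈ 1.1998e-5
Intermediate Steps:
F = -48 (F = 8*(6*(0 - 1)) = 8*(6*(-1)) = 8*(-6) = -48)
H(G, c) = -48 + c**2 (H(G, c) = c*c - 48 = c**2 - 48 = -48 + c**2)
1/(83335 + Z(H(-1 + 3, W))) = 1/(83335 + sqrt(-40 + (-48 + (-15)**2))) = 1/(83335 + sqrt(-40 + (-48 + 225))) = 1/(83335 + sqrt(-40 + 177)) = 1/(83335 + sqrt(137))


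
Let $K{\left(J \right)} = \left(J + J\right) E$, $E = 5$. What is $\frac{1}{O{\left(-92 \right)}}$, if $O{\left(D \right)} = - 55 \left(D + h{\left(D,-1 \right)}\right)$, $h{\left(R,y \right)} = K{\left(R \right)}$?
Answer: $\frac{1}{55660} \approx 1.7966 \cdot 10^{-5}$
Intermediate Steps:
$K{\left(J \right)} = 10 J$ ($K{\left(J \right)} = \left(J + J\right) 5 = 2 J 5 = 10 J$)
$h{\left(R,y \right)} = 10 R$
$O{\left(D \right)} = - 605 D$ ($O{\left(D \right)} = - 55 \left(D + 10 D\right) = - 55 \cdot 11 D = - 605 D$)
$\frac{1}{O{\left(-92 \right)}} = \frac{1}{\left(-605\right) \left(-92\right)} = \frac{1}{55660}$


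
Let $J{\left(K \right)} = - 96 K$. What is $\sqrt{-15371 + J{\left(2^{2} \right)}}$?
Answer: $i \sqrt{15755} \approx 125.52 i$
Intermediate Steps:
$\sqrt{-15371 + J{\left(2^{2} \right)}} = \sqrt{-15371 - 96 \cdot 2^{2}} = \sqrt{-15371 - 384} = \sqrt{-15755} = i \sqrt{15755}$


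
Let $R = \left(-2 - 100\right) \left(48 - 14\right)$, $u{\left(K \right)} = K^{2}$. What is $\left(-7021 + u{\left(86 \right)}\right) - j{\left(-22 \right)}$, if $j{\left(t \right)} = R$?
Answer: $3843$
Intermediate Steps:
$R = -3468$ ($R = \left(-102\right) 34 = -3468$)
$j{\left(t \right)} = -3468$
$\left(-7021 + u{\left(86 \right)}\right) - j{\left(-22 \right)} = \left(-7021 + 86^{2}\right) - -3468 = \left(-7021 + 7396\right) + 3468 = 375 + 3468 = 3843$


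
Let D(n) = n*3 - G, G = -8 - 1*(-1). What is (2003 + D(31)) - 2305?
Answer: -202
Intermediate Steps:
G = -7 (G = -8 + 1 = -7)
D(n) = 7 + 3*n (D(n) = n*3 - 1*(-7) = 3*n + 7 = 7 + 3*n)
(2003 + D(31)) - 2305 = (2003 + (7 + 3*31)) - 2305 = (2003 + (7 + 93)) - 2305 = (2003 + 100) - 2305 = 2103 - 2305 = -202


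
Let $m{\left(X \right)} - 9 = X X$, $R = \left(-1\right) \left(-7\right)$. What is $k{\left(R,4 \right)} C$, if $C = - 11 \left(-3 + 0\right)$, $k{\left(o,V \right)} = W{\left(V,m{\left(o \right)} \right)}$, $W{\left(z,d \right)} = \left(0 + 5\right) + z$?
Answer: $297$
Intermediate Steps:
$R = 7$
$m{\left(X \right)} = 9 + X^{2}$ ($m{\left(X \right)} = 9 + X X = 9 + X^{2}$)
$W{\left(z,d \right)} = 5 + z$
$k{\left(o,V \right)} = 5 + V$
$C = 33$ ($C = \left(-11\right) \left(-3\right) = 33$)
$k{\left(R,4 \right)} C = \left(5 + 4\right) 33 = 9 \cdot 33 = 297$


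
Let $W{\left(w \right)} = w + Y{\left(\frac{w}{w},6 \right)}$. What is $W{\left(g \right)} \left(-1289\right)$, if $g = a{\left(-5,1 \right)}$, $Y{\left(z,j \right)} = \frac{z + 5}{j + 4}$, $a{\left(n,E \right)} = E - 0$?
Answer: $- \frac{10312}{5} \approx -2062.4$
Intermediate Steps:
$a{\left(n,E \right)} = E$ ($a{\left(n,E \right)} = E + 0 = E$)
$Y{\left(z,j \right)} = \frac{5 + z}{4 + j}$
$g = 1$
$W{\left(w \right)} = \frac{3}{5} + w$ ($W{\left(w \right)} = w + \frac{5 + \frac{w}{w}}{4 + 6} = w + \frac{5 + 1}{10} = w + \frac{1}{10} \cdot 6 = w + \frac{3}{5} = \frac{3}{5} + w$)
$W{\left(g \right)} \left(-1289\right) = \left(\frac{3}{5} + 1\right) \left(-1289\right) = \frac{8}{5} \left(-1289\right) = - \frac{10312}{5}$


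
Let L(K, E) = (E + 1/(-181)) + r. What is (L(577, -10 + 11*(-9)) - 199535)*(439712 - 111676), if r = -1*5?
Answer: -11854063072920/181 ≈ -6.5492e+10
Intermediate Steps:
r = -5
L(K, E) = -906/181 + E (L(K, E) = (E + 1/(-181)) - 5 = (E - 1/181) - 5 = (-1/181 + E) - 5 = -906/181 + E)
(L(577, -10 + 11*(-9)) - 199535)*(439712 - 111676) = ((-906/181 + (-10 + 11*(-9))) - 199535)*(439712 - 111676) = ((-906/181 + (-10 - 99)) - 199535)*328036 = ((-906/181 - 109) - 199535)*328036 = (-20635/181 - 199535)*328036 = -36136470/181*328036 = -11854063072920/181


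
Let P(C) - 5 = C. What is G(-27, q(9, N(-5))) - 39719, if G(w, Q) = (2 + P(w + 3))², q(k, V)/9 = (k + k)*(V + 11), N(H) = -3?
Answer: -39430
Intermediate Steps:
P(C) = 5 + C
q(k, V) = 18*k*(11 + V) (q(k, V) = 9*((k + k)*(V + 11)) = 9*((2*k)*(11 + V)) = 9*(2*k*(11 + V)) = 18*k*(11 + V))
G(w, Q) = (10 + w)² (G(w, Q) = (2 + (5 + (w + 3)))² = (2 + (5 + (3 + w)))² = (2 + (8 + w))² = (10 + w)²)
G(-27, q(9, N(-5))) - 39719 = (10 - 27)² - 39719 = (-17)² - 39719 = 289 - 39719 = -39430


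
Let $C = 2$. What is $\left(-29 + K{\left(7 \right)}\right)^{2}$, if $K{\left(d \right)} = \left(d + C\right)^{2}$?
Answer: $2704$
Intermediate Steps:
$K{\left(d \right)} = \left(2 + d\right)^{2}$ ($K{\left(d \right)} = \left(d + 2\right)^{2} = \left(2 + d\right)^{2}$)
$\left(-29 + K{\left(7 \right)}\right)^{2} = \left(-29 + \left(2 + 7\right)^{2}\right)^{2} = \left(-29 + 9^{2}\right)^{2} = \left(-29 + 81\right)^{2} = 52^{2} = 2704$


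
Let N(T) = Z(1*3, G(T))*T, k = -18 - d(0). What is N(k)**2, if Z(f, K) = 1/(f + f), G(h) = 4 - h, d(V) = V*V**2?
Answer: 9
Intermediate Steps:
d(V) = V**3
Z(f, K) = 1/(2*f)
k = -18 (k = -18 - 1*0**3 = -18 - 1*0 = -18 + 0 = -18)
N(T) = T/6 (N(T) = (1/(2*((1*3))))*T = ((1/2)/3)*T = ((1/2)*(1/3))*T = T/6)
N(k)**2 = ((1/6)*(-18))**2 = (-3)**2 = 9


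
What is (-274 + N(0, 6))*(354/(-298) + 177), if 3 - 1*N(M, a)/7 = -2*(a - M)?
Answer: -4427124/149 ≈ -29712.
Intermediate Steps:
N(M, a) = 21 - 14*M + 14*a (N(M, a) = 21 - (-14)*(a - M) = 21 - 7*(-2*a + 2*M) = 21 + (-14*M + 14*a) = 21 - 14*M + 14*a)
(-274 + N(0, 6))*(354/(-298) + 177) = (-274 + (21 - 14*0 + 14*6))*(354/(-298) + 177) = (-274 + (21 + 0 + 84))*(354*(-1/298) + 177) = (-274 + 105)*(-177/149 + 177) = -169*26196/149 = -4427124/149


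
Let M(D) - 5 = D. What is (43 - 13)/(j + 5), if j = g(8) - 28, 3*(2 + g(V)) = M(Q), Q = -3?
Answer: -90/73 ≈ -1.2329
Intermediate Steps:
M(D) = 5 + D
g(V) = -4/3 (g(V) = -2 + (5 - 3)/3 = -2 + (⅓)*2 = -2 + ⅔ = -4/3)
j = -88/3 (j = -4/3 - 28 = -88/3 ≈ -29.333)
(43 - 13)/(j + 5) = (43 - 13)/(-88/3 + 5) = 30/(-73/3) = -3/73*30 = -90/73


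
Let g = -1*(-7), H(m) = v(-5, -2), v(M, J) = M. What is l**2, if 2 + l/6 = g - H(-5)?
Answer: 3600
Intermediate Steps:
H(m) = -5
g = 7
l = 60 (l = -12 + 6*(7 - 1*(-5)) = -12 + 6*(7 + 5) = -12 + 6*12 = -12 + 72 = 60)
l**2 = 60**2 = 3600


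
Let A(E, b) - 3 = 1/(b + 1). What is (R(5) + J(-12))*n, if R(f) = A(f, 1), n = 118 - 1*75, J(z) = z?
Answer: -731/2 ≈ -365.50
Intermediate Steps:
A(E, b) = 3 + 1/(1 + b) (A(E, b) = 3 + 1/(b + 1) = 3 + 1/(1 + b))
n = 43 (n = 118 - 75 = 43)
R(f) = 7/2 (R(f) = (4 + 3*1)/(1 + 1) = (4 + 3)/2 = (½)*7 = 7/2)
(R(5) + J(-12))*n = (7/2 - 12)*43 = -17/2*43 = -731/2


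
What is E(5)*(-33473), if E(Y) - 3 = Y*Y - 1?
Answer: -903771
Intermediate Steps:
E(Y) = 2 + Y**2 (E(Y) = 3 + (Y*Y - 1) = 3 + (Y**2 - 1) = 3 + (-1 + Y**2) = 2 + Y**2)
E(5)*(-33473) = (2 + 5**2)*(-33473) = (2 + 25)*(-33473) = 27*(-33473) = -903771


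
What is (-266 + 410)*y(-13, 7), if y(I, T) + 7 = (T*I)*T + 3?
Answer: -92304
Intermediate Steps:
y(I, T) = -4 + I*T² (y(I, T) = -7 + ((T*I)*T + 3) = -7 + ((I*T)*T + 3) = -7 + (I*T² + 3) = -7 + (3 + I*T²) = -4 + I*T²)
(-266 + 410)*y(-13, 7) = (-266 + 410)*(-4 - 13*7²) = 144*(-4 - 13*49) = 144*(-4 - 637) = 144*(-641) = -92304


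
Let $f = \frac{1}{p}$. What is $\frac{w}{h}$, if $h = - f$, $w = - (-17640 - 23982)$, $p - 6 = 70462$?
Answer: $-2933019096$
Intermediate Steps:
$p = 70468$ ($p = 6 + 70462 = 70468$)
$f = \frac{1}{70468} \approx 1.4191 \cdot 10^{-5}$
$w = 41622$ ($w = \left(-1\right) \left(-41622\right) = 41622$)
$h = - \frac{1}{70468}$ ($h = \left(-1\right) \frac{1}{70468} = - \frac{1}{70468} \approx -1.4191 \cdot 10^{-5}$)
$\frac{w}{h} = \frac{41622}{- \frac{1}{70468}} = 41622 \left(-70468\right) = -2933019096$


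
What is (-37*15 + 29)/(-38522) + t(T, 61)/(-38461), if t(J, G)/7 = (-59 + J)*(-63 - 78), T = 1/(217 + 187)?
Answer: -449031259673/299282117684 ≈ -1.5004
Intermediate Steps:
T = 1/404 ≈ 0.0024752
t(J, G) = 58233 - 987*J (t(J, G) = 7*((-59 + J)*(-63 - 78)) = 7*((-59 + J)*(-141)) = 7*(8319 - 141*J) = 58233 - 987*J)
(-37*15 + 29)/(-38522) + t(T, 61)/(-38461) = (-37*15 + 29)/(-38522) + (58233 - 987*1/404)/(-38461) = (-555 + 29)*(-1/38522) + (58233 - 987/404)*(-1/38461) = -526*(-1/38522) + (23525145/404)*(-1/38461) = 263/19261 - 23525145/15538244 = -449031259673/299282117684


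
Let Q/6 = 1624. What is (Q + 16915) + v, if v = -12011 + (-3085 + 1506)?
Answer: 13069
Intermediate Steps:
Q = 9744 (Q = 6*1624 = 9744)
v = -13590 (v = -12011 - 1579 = -13590)
(Q + 16915) + v = (9744 + 16915) - 13590 = 26659 - 13590 = 13069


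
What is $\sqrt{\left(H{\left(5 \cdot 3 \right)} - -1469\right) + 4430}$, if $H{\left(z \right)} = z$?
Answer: $\sqrt{5914} \approx 76.903$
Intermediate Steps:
$\sqrt{\left(H{\left(5 \cdot 3 \right)} - -1469\right) + 4430} = \sqrt{\left(5 \cdot 3 - -1469\right) + 4430} = \sqrt{\left(15 + 1469\right) + 4430} = \sqrt{1484 + 4430} = \sqrt{5914}$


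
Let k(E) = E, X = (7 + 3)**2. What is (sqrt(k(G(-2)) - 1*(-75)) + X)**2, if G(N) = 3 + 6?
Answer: 10084 + 400*sqrt(21) ≈ 11917.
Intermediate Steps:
X = 100 (X = 10**2 = 100)
G(N) = 9
(sqrt(k(G(-2)) - 1*(-75)) + X)**2 = (sqrt(9 - 1*(-75)) + 100)**2 = (sqrt(9 + 75) + 100)**2 = (sqrt(84) + 100)**2 = (2*sqrt(21) + 100)**2 = (100 + 2*sqrt(21))**2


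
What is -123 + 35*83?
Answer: 2782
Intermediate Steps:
-123 + 35*83 = -123 + 2905 = 2782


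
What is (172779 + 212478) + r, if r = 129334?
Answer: 514591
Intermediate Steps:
(172779 + 212478) + r = (172779 + 212478) + 129334 = 385257 + 129334 = 514591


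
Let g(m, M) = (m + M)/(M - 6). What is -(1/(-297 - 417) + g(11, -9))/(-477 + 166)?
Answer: -481/1110270 ≈ -0.00043323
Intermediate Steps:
g(m, M) = (M + m)/(-6 + M)
-(1/(-297 - 417) + g(11, -9))/(-477 + 166) = -(1/(-297 - 417) + (-9 + 11)/(-6 - 9))/(-477 + 166) = -(1/(-714) + 2/(-15))/(-311) = -(-1/714 - 1/15*2)*(-1)/311 = -(-1/714 - 2/15)*(-1)/311 = -(-481)*(-1)/(3570*311) = -1*481/1110270 = -481/1110270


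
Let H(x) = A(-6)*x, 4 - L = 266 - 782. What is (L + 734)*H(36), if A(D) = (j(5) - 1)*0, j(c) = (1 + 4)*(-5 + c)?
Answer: 0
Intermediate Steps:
L = 520 (L = 4 - (266 - 782) = 4 - 1*(-516) = 4 + 516 = 520)
j(c) = -25 + 5*c (j(c) = 5*(-5 + c) = -25 + 5*c)
A(D) = 0 (A(D) = ((-25 + 5*5) - 1)*0 = ((-25 + 25) - 1)*0 = (0 - 1)*0 = -1*0 = 0)
H(x) = 0 (H(x) = 0*x = 0)
(L + 734)*H(36) = (520 + 734)*0 = 1254*0 = 0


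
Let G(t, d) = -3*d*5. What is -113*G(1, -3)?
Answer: -5085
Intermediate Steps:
G(t, d) = -15*d
-113*G(1, -3) = -(-1695)*(-3) = -113*45 = -5085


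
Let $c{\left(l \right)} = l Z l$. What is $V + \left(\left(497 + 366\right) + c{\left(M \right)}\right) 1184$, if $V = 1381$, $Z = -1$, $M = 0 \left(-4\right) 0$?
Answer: $1023173$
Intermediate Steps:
$M = 0$ ($M = 0 \cdot 0 = 0$)
$c{\left(l \right)} = - l^{2}$ ($c{\left(l \right)} = l \left(-1\right) l = - l l = - l^{2}$)
$V + \left(\left(497 + 366\right) + c{\left(M \right)}\right) 1184 = 1381 + \left(\left(497 + 366\right) - 0^{2}\right) 1184 = 1381 + \left(863 - 0\right) 1184 = 1381 + \left(863 + 0\right) 1184 = 1381 + 863 \cdot 1184 = 1381 + 1021792 = 1023173$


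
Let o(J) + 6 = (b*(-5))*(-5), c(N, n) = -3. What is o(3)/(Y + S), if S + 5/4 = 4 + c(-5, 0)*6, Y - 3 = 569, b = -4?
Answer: -424/2227 ≈ -0.19039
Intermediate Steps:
Y = 572 (Y = 3 + 569 = 572)
o(J) = -106 (o(J) = -6 - 4*(-5)*(-5) = -6 + 20*(-5) = -6 - 100 = -106)
S = -61/4 (S = -5/4 + (4 - 3*6) = -5/4 + (4 - 18) = -5/4 - 14 = -61/4 ≈ -15.250)
o(3)/(Y + S) = -106/(572 - 61/4) = -106/2227/4 = -106*4/2227 = -424/2227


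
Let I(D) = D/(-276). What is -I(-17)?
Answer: -17/276 ≈ -0.061594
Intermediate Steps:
I(D) = -D/276 (I(D) = D*(-1/276) = -D/276)
-I(-17) = -(-1)*(-17)/276 = -1*17/276 = -17/276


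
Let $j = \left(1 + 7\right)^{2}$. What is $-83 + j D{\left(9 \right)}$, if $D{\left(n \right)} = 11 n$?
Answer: $6253$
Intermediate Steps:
$j = 64$ ($j = 8^{2} = 64$)
$-83 + j D{\left(9 \right)} = -83 + 64 \cdot 11 \cdot 9 = -83 + 64 \cdot 99 = -83 + 6336 = 6253$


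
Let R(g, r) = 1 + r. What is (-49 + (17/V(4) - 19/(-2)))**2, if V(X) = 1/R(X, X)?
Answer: 8281/4 ≈ 2070.3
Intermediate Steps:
V(X) = 1/(1 + X)
(-49 + (17/V(4) - 19/(-2)))**2 = (-49 + (17/(1/(1 + 4)) - 19/(-2)))**2 = (-49 + (17/(1/5) - 19*(-1/2)))**2 = (-49 + (17/(1/5) + 19/2))**2 = (-49 + (17*5 + 19/2))**2 = (-49 + (85 + 19/2))**2 = (-49 + 189/2)**2 = (91/2)**2 = 8281/4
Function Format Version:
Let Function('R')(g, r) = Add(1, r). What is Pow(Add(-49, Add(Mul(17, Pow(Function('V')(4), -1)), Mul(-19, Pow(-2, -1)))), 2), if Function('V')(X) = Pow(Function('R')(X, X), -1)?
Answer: Rational(8281, 4) ≈ 2070.3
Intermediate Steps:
Function('V')(X) = Pow(Add(1, X), -1)
Pow(Add(-49, Add(Mul(17, Pow(Function('V')(4), -1)), Mul(-19, Pow(-2, -1)))), 2) = Pow(Add(-49, Add(Mul(17, Pow(Pow(Add(1, 4), -1), -1)), Mul(-19, Pow(-2, -1)))), 2) = Pow(Add(-49, Add(Mul(17, Pow(Pow(5, -1), -1)), Mul(-19, Rational(-1, 2)))), 2) = Pow(Add(-49, Add(Mul(17, Pow(Rational(1, 5), -1)), Rational(19, 2))), 2) = Pow(Add(-49, Add(Mul(17, 5), Rational(19, 2))), 2) = Pow(Add(-49, Add(85, Rational(19, 2))), 2) = Pow(Add(-49, Rational(189, 2)), 2) = Pow(Rational(91, 2), 2) = Rational(8281, 4)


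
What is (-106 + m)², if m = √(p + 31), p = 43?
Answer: (106 - √74)² ≈ 9486.3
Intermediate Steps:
m = √74 (m = √(43 + 31) = √74 ≈ 8.6023)
(-106 + m)² = (-106 + √74)²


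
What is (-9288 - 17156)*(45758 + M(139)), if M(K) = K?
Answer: -1213700268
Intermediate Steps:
(-9288 - 17156)*(45758 + M(139)) = (-9288 - 17156)*(45758 + 139) = -26444*45897 = -1213700268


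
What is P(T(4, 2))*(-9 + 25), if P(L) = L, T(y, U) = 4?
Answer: 64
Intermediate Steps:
P(T(4, 2))*(-9 + 25) = 4*(-9 + 25) = 4*16 = 64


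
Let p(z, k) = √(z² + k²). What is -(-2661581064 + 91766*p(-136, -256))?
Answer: 2661581064 - 734128*√1313 ≈ 2.6350e+9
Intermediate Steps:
p(z, k) = √(k² + z²)
-(-2661581064 + 91766*p(-136, -256)) = -(-2661581064 + 91766*√((-256)² + (-136)²)) = -(-2661581064 + 91766*√(65536 + 18496)) = -(-2661581064 + 734128*√1313) = -91766*(-29004 + 8*√1313) = 2661581064 - 734128*√1313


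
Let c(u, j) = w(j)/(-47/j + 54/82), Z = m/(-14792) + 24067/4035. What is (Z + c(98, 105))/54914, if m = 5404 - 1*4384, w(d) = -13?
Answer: -377600153161/372005514787080 ≈ -0.0010150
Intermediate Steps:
m = 1020 (m = 5404 - 4384 = 1020)
Z = 87970841/14921430 (Z = 1020/(-14792) + 24067/4035 = 1020*(-1/14792) + 24067*(1/4035) = -255/3698 + 24067/4035 = 87970841/14921430 ≈ 5.8956)
c(u, j) = -13/(27/41 - 47/j) (c(u, j) = -13/(-47/j + 54/82) = -13/(-47/j + 54*(1/82)) = -13/(-47/j + 27/41) = -13/(27/41 - 47/j))
(Z + c(98, 105))/54914 = (87970841/14921430 - 533*105/(-1927 + 27*105))/54914 = (87970841/14921430 - 533*105/(-1927 + 2835))*(1/54914) = (87970841/14921430 - 533*105/908)*(1/54914) = (87970841/14921430 - 533*105*1/908)*(1/54914) = (87970841/14921430 - 55965/908)*(1/54914) = -377600153161/6774329220*1/54914 = -377600153161/372005514787080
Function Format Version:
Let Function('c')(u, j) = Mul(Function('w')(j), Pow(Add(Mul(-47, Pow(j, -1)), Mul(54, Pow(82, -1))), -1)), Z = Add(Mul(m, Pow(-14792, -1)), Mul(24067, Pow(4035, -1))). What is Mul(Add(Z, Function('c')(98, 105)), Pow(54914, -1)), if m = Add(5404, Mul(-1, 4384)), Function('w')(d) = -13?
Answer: Rational(-377600153161, 372005514787080) ≈ -0.0010150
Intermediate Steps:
m = 1020 (m = Add(5404, -4384) = 1020)
Z = Rational(87970841, 14921430) (Z = Add(Mul(1020, Pow(-14792, -1)), Mul(24067, Pow(4035, -1))) = Add(Mul(1020, Rational(-1, 14792)), Mul(24067, Rational(1, 4035))) = Add(Rational(-255, 3698), Rational(24067, 4035)) = Rational(87970841, 14921430) ≈ 5.8956)
Function('c')(u, j) = Mul(-13, Pow(Add(Rational(27, 41), Mul(-47, Pow(j, -1))), -1)) (Function('c')(u, j) = Mul(-13, Pow(Add(Mul(-47, Pow(j, -1)), Mul(54, Pow(82, -1))), -1)) = Mul(-13, Pow(Add(Mul(-47, Pow(j, -1)), Mul(54, Rational(1, 82))), -1)) = Mul(-13, Pow(Add(Mul(-47, Pow(j, -1)), Rational(27, 41)), -1)) = Mul(-13, Pow(Add(Rational(27, 41), Mul(-47, Pow(j, -1))), -1)))
Mul(Add(Z, Function('c')(98, 105)), Pow(54914, -1)) = Mul(Add(Rational(87970841, 14921430), Mul(-533, 105, Pow(Add(-1927, Mul(27, 105)), -1))), Pow(54914, -1)) = Mul(Add(Rational(87970841, 14921430), Mul(-533, 105, Pow(Add(-1927, 2835), -1))), Rational(1, 54914)) = Mul(Add(Rational(87970841, 14921430), Mul(-533, 105, Pow(908, -1))), Rational(1, 54914)) = Mul(Add(Rational(87970841, 14921430), Mul(-533, 105, Rational(1, 908))), Rational(1, 54914)) = Mul(Add(Rational(87970841, 14921430), Rational(-55965, 908)), Rational(1, 54914)) = Mul(Rational(-377600153161, 6774329220), Rational(1, 54914)) = Rational(-377600153161, 372005514787080)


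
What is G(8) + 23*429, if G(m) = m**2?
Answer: 9931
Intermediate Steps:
G(8) + 23*429 = 8**2 + 23*429 = 64 + 9867 = 9931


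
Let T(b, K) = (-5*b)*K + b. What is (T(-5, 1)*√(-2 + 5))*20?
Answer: 400*√3 ≈ 692.82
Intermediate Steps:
T(b, K) = b - 5*K*b (T(b, K) = -5*K*b + b = b - 5*K*b)
(T(-5, 1)*√(-2 + 5))*20 = ((-5*(1 - 5*1))*√(-2 + 5))*20 = ((-5*(1 - 5))*√3)*20 = ((-5*(-4))*√3)*20 = (20*√3)*20 = 400*√3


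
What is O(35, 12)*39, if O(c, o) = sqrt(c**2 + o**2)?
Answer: 1443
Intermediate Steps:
O(35, 12)*39 = sqrt(35**2 + 12**2)*39 = sqrt(1225 + 144)*39 = sqrt(1369)*39 = 37*39 = 1443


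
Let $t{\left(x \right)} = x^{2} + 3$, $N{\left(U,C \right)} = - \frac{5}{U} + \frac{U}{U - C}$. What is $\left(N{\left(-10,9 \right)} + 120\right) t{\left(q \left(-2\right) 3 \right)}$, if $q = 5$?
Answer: $\frac{4152897}{38} \approx 1.0929 \cdot 10^{5}$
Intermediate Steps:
$t{\left(x \right)} = 3 + x^{2}$
$\left(N{\left(-10,9 \right)} + 120\right) t{\left(q \left(-2\right) 3 \right)} = \left(\frac{- \left(-10\right)^{2} - 45 + 5 \left(-10\right)}{\left(-10\right) \left(9 - -10\right)} + 120\right) \left(3 + \left(5 \left(-2\right) 3\right)^{2}\right) = \left(- \frac{\left(-1\right) 100 - 45 - 50}{10 \left(9 + 10\right)} + 120\right) \left(3 + \left(\left(-10\right) 3\right)^{2}\right) = \left(- \frac{-100 - 45 - 50}{10 \cdot 19} + 120\right) \left(3 + \left(-30\right)^{2}\right) = \left(\left(- \frac{1}{10}\right) \frac{1}{19} \left(-195\right) + 120\right) \left(3 + 900\right) = \left(\frac{39}{38} + 120\right) 903 = \frac{4599}{38} \cdot 903 = \frac{4152897}{38}$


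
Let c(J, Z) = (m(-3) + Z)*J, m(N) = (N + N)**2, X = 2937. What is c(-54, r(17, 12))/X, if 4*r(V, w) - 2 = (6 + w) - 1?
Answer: -1467/1958 ≈ -0.74923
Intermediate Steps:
r(V, w) = 7/4 + w/4 (r(V, w) = 1/2 + ((6 + w) - 1)/4 = 1/2 + (5 + w)/4 = 1/2 + (5/4 + w/4) = 7/4 + w/4)
m(N) = 4*N**2 (m(N) = (2*N)**2 = 4*N**2)
c(J, Z) = J*(36 + Z) (c(J, Z) = (4*(-3)**2 + Z)*J = (4*9 + Z)*J = (36 + Z)*J = J*(36 + Z))
c(-54, r(17, 12))/X = -54*(36 + (7/4 + (1/4)*12))/2937 = -54*(36 + (7/4 + 3))*(1/2937) = -54*(36 + 19/4)*(1/2937) = -54*163/4*(1/2937) = -4401/2*1/2937 = -1467/1958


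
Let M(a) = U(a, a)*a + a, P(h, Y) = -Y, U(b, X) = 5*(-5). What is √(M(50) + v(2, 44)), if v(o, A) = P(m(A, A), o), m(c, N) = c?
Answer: I*√1202 ≈ 34.67*I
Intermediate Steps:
U(b, X) = -25
M(a) = -24*a (M(a) = -25*a + a = -24*a)
v(o, A) = -o
√(M(50) + v(2, 44)) = √(-24*50 - 1*2) = √(-1200 - 2) = √(-1202) = I*√1202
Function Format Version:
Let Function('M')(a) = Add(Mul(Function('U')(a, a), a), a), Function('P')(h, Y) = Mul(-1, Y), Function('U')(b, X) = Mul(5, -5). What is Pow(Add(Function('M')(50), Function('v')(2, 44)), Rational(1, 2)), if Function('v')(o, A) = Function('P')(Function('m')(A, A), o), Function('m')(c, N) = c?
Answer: Mul(I, Pow(1202, Rational(1, 2))) ≈ Mul(34.670, I)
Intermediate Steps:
Function('U')(b, X) = -25
Function('M')(a) = Mul(-24, a) (Function('M')(a) = Add(Mul(-25, a), a) = Mul(-24, a))
Function('v')(o, A) = Mul(-1, o)
Pow(Add(Function('M')(50), Function('v')(2, 44)), Rational(1, 2)) = Pow(Add(Mul(-24, 50), Mul(-1, 2)), Rational(1, 2)) = Pow(Add(-1200, -2), Rational(1, 2)) = Pow(-1202, Rational(1, 2)) = Mul(I, Pow(1202, Rational(1, 2)))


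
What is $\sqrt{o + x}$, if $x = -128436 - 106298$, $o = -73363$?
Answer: $3 i \sqrt{34233} \approx 555.06 i$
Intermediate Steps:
$x = -234734$ ($x = -128436 - 106298 = -234734$)
$\sqrt{o + x} = \sqrt{-73363 - 234734} = \sqrt{-308097} = 3 i \sqrt{34233}$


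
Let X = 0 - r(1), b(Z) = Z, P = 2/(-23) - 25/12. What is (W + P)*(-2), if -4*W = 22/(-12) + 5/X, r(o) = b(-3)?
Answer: 1175/276 ≈ 4.2572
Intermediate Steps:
P = -599/276 (P = 2*(-1/23) - 25*1/12 = -2/23 - 25/12 = -599/276 ≈ -2.1703)
r(o) = -3
X = 3 (X = 0 - 1*(-3) = 0 + 3 = 3)
W = 1/24 (W = -(22/(-12) + 5/3)/4 = -(22*(-1/12) + 5*(⅓))/4 = -(-11/6 + 5/3)/4 = -¼*(-⅙) = 1/24 ≈ 0.041667)
(W + P)*(-2) = (1/24 - 599/276)*(-2) = -1175/552*(-2) = 1175/276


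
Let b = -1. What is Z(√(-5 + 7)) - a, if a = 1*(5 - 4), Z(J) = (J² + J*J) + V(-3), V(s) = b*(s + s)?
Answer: 9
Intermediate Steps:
V(s) = -2*s (V(s) = -(s + s) = -2*s)
Z(J) = 6 + 2*J² (Z(J) = (J² + J*J) - 2*(-3) = (J² + J²) + 6 = 2*J² + 6 = 6 + 2*J²)
a = 1 (a = 1*1 = 1)
Z(√(-5 + 7)) - a = (6 + 2*(√(-5 + 7))²) - 1*1 = (6 + 2*(√2)²) - 1 = (6 + 2*2) - 1 = (6 + 4) - 1 = 10 - 1 = 9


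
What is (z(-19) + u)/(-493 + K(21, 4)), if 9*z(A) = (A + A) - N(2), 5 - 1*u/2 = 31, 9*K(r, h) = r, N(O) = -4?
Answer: 251/2208 ≈ 0.11368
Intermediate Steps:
K(r, h) = r/9
u = -52 (u = 10 - 2*31 = 10 - 62 = -52)
z(A) = 4/9 + 2*A/9 (z(A) = ((A + A) - 1*(-4))/9 = (2*A + 4)/9 = (4 + 2*A)/9 = 4/9 + 2*A/9)
(z(-19) + u)/(-493 + K(21, 4)) = ((4/9 + (2/9)*(-19)) - 52)/(-493 + (1/9)*21) = ((4/9 - 38/9) - 52)/(-493 + 7/3) = (-34/9 - 52)/(-1472/3) = -502/9*(-3/1472) = 251/2208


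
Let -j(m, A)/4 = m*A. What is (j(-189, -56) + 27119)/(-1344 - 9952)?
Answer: 15217/11296 ≈ 1.3471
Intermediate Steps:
j(m, A) = -4*A*m (j(m, A) = -4*m*A = -4*A*m)
(j(-189, -56) + 27119)/(-1344 - 9952) = (-4*(-56)*(-189) + 27119)/(-1344 - 9952) = (-42336 + 27119)/(-11296) = -15217*(-1/11296) = 15217/11296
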